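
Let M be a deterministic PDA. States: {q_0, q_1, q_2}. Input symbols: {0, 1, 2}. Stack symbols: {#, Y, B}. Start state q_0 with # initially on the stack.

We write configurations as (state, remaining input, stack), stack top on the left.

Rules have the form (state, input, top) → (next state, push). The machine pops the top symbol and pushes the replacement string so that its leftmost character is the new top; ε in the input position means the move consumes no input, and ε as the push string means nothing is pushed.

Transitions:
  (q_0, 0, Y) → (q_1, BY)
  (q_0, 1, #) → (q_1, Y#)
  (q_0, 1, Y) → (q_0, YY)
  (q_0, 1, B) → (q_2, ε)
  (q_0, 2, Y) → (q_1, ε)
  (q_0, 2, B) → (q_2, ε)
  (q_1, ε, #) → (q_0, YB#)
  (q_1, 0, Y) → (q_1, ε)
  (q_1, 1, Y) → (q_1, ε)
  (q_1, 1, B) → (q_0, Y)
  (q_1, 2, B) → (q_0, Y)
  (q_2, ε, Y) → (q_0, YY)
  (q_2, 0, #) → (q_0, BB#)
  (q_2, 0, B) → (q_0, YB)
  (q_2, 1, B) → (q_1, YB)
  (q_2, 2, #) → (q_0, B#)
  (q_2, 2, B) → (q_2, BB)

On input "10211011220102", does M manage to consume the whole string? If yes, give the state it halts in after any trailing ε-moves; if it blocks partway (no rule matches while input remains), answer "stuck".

stuck

(q_0, 10211011220102, #)
  read 1, top #: go to q_1, push Y# → (q_1, 0211011220102, Y#)
  read 0, top Y: go to q_1, push ε → (q_1, 211011220102, #)
  ε-move, top #: go to q_0, push YB# → (q_0, 211011220102, YB#)
  read 2, top Y: go to q_1, push ε → (q_1, 11011220102, B#)
  read 1, top B: go to q_0, push Y → (q_0, 1011220102, Y#)
  read 1, top Y: go to q_0, push YY → (q_0, 011220102, YY#)
  read 0, top Y: go to q_1, push BY → (q_1, 11220102, BYY#)
  read 1, top B: go to q_0, push Y → (q_0, 1220102, YYY#)
  read 1, top Y: go to q_0, push YY → (q_0, 220102, YYYY#)
  read 2, top Y: go to q_1, push ε → (q_1, 20102, YYY#)
No transition for (q_1, 2, top Y); M blocks with input 20102 remaining.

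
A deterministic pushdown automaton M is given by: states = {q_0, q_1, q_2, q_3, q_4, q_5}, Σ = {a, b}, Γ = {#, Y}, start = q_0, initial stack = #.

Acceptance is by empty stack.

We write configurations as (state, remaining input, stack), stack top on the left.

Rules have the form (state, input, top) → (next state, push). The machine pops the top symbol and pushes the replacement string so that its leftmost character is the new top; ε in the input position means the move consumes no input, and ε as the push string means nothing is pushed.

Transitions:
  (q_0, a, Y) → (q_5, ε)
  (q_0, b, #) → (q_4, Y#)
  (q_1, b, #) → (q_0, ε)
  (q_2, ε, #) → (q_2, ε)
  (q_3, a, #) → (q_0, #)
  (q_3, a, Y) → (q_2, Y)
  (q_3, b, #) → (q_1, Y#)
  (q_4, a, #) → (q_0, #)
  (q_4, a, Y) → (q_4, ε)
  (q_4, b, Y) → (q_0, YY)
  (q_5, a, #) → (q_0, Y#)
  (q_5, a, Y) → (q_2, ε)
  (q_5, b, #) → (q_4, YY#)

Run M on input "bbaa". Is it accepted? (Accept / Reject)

(q_0, bbaa, #) ⊢ (q_4, baa, Y#) ⊢ (q_0, aa, YY#) ⊢ (q_5, a, Y#) ⊢ (q_2, ε, #) ⊢ (q_2, ε, ε)
All input consumed and the stack is empty.

Accept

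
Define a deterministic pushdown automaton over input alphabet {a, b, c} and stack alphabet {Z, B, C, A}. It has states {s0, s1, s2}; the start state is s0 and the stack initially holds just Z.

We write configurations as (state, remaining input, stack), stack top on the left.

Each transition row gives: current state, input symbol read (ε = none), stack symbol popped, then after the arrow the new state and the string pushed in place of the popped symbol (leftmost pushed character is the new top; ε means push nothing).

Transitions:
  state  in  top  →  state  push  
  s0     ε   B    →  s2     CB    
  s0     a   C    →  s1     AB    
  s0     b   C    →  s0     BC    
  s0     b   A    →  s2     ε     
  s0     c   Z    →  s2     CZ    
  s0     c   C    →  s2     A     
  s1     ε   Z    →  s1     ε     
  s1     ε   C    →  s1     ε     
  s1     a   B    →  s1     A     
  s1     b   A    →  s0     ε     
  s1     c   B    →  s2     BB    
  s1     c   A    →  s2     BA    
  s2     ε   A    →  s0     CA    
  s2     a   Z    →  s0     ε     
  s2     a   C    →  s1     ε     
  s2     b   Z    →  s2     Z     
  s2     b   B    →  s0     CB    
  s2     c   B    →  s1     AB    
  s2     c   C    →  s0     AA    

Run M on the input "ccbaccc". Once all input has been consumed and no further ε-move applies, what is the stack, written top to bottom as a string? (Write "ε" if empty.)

(s0, ccbaccc, Z)
  read c, top Z: go to s2, push CZ → (s2, cbaccc, CZ)
  read c, top C: go to s0, push AA → (s0, baccc, AAZ)
  read b, top A: go to s2, push ε → (s2, accc, AZ)
  ε-move, top A: go to s0, push CA → (s0, accc, CAZ)
  read a, top C: go to s1, push AB → (s1, ccc, ABAZ)
  read c, top A: go to s2, push BA → (s2, cc, BABAZ)
  read c, top B: go to s1, push AB → (s1, c, ABABAZ)
  read c, top A: go to s2, push BA → (s2, ε, BABABAZ)
All input consumed in state s2 with stack BABABAZ.

BABABAZ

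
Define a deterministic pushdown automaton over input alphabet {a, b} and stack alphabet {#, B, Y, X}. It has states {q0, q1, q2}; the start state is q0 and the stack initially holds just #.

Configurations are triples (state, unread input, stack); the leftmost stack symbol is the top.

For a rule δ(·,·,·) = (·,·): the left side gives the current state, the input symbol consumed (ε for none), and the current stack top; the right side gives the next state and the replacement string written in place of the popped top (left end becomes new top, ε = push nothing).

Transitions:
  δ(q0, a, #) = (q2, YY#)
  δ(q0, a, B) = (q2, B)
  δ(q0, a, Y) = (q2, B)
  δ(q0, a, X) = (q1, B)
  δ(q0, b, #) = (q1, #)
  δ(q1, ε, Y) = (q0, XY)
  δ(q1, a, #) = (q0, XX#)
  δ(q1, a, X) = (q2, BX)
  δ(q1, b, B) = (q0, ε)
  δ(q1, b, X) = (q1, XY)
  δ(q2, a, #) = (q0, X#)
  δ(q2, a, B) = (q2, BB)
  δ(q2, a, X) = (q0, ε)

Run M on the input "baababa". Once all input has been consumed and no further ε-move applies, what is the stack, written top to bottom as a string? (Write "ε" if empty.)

(q0, baababa, #) ⊢ (q1, aababa, #) ⊢ (q0, ababa, XX#) ⊢ (q1, baba, BX#) ⊢ (q0, aba, X#) ⊢ (q1, ba, B#) ⊢ (q0, a, #) ⊢ (q2, ε, YY#)
All input consumed in state q2 with stack YY#.

YY#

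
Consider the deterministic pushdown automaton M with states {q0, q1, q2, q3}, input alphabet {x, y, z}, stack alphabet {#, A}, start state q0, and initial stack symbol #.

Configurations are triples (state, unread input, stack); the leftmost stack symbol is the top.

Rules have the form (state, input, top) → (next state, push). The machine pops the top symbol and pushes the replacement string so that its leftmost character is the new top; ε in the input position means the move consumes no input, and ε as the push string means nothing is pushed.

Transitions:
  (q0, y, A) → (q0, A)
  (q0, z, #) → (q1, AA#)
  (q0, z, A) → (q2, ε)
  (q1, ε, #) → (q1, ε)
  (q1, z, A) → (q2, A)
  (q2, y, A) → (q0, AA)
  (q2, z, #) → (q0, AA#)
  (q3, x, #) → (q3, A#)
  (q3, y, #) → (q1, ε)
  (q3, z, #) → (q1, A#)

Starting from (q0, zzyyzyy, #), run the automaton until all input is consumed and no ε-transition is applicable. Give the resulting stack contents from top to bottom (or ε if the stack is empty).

(q0, zzyyzyy, #) ⊢ (q1, zyyzyy, AA#) ⊢ (q2, yyzyy, AA#) ⊢ (q0, yzyy, AAA#) ⊢ (q0, zyy, AAA#) ⊢ (q2, yy, AA#) ⊢ (q0, y, AAA#) ⊢ (q0, ε, AAA#)
All input consumed in state q0 with stack AAA#.

AAA#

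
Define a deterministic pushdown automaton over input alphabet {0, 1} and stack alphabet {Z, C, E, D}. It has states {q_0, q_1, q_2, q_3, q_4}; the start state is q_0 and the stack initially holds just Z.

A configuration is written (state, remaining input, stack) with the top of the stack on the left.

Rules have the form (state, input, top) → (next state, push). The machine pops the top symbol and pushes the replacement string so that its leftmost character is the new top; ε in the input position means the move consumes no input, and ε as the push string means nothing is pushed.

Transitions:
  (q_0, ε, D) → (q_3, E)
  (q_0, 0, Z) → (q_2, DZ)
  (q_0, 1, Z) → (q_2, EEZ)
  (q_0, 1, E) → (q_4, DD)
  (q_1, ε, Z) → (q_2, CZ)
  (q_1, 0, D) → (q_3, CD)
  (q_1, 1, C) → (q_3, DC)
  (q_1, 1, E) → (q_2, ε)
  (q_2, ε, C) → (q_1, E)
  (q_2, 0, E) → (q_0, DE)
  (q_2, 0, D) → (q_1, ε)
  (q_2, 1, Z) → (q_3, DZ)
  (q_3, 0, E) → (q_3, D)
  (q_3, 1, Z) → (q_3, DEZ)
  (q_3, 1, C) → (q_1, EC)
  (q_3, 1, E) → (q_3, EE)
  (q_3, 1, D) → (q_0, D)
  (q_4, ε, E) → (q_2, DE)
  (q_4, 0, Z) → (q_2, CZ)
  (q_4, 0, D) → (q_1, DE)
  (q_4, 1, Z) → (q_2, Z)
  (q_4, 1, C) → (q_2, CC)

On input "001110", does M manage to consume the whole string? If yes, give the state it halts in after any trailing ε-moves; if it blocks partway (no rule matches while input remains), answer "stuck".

q_3

(q_0, 001110, Z)
  read 0, top Z: go to q_2, push DZ → (q_2, 01110, DZ)
  read 0, top D: go to q_1, push ε → (q_1, 1110, Z)
  ε-move, top Z: go to q_2, push CZ → (q_2, 1110, CZ)
  ε-move, top C: go to q_1, push E → (q_1, 1110, EZ)
  read 1, top E: go to q_2, push ε → (q_2, 110, Z)
  read 1, top Z: go to q_3, push DZ → (q_3, 10, DZ)
  read 1, top D: go to q_0, push D → (q_0, 0, DZ)
  ε-move, top D: go to q_3, push E → (q_3, 0, EZ)
  read 0, top E: go to q_3, push D → (q_3, ε, DZ)
All input consumed; M is in state q_3.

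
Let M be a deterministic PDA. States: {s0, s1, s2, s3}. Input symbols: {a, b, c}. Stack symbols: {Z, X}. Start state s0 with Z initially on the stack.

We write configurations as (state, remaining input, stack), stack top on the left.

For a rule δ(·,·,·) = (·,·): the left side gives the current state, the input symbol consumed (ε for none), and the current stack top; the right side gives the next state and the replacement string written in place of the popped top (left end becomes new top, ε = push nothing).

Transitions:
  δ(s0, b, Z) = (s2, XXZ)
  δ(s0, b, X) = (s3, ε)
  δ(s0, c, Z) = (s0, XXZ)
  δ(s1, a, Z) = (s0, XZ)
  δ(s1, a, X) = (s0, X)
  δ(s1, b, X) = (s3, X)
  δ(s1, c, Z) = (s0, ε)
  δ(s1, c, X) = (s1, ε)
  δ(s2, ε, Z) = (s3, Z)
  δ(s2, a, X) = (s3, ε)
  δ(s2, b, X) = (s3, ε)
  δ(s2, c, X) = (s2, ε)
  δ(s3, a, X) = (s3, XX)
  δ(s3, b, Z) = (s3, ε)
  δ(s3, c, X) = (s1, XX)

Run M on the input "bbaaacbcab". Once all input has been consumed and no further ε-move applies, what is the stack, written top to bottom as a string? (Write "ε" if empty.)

(s0, bbaaacbcab, Z)
  read b, top Z: go to s2, push XXZ → (s2, baaacbcab, XXZ)
  read b, top X: go to s3, push ε → (s3, aaacbcab, XZ)
  read a, top X: go to s3, push XX → (s3, aacbcab, XXZ)
  read a, top X: go to s3, push XX → (s3, acbcab, XXXZ)
  read a, top X: go to s3, push XX → (s3, cbcab, XXXXZ)
  read c, top X: go to s1, push XX → (s1, bcab, XXXXXZ)
  read b, top X: go to s3, push X → (s3, cab, XXXXXZ)
  read c, top X: go to s1, push XX → (s1, ab, XXXXXXZ)
  read a, top X: go to s0, push X → (s0, b, XXXXXXZ)
  read b, top X: go to s3, push ε → (s3, ε, XXXXXZ)
All input consumed in state s3 with stack XXXXXZ.

XXXXXZ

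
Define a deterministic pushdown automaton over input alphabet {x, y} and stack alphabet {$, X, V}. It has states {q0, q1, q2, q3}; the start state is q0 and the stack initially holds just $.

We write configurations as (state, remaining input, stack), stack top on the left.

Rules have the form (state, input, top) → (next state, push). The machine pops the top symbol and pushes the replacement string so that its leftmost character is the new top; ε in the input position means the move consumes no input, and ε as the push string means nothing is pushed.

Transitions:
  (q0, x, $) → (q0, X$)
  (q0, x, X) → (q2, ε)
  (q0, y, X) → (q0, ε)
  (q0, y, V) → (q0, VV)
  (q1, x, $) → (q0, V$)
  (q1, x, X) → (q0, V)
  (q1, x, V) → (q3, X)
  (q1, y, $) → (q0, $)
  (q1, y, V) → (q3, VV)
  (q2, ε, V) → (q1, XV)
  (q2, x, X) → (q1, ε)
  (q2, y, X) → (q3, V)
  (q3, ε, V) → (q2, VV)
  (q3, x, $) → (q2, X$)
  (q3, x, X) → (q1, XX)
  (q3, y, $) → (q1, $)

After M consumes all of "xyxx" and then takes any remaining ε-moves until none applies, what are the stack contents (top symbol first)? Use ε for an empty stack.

(q0, xyxx, $) ⊢ (q0, yxx, X$) ⊢ (q0, xx, $) ⊢ (q0, x, X$) ⊢ (q2, ε, $)
All input consumed in state q2 with stack $.

$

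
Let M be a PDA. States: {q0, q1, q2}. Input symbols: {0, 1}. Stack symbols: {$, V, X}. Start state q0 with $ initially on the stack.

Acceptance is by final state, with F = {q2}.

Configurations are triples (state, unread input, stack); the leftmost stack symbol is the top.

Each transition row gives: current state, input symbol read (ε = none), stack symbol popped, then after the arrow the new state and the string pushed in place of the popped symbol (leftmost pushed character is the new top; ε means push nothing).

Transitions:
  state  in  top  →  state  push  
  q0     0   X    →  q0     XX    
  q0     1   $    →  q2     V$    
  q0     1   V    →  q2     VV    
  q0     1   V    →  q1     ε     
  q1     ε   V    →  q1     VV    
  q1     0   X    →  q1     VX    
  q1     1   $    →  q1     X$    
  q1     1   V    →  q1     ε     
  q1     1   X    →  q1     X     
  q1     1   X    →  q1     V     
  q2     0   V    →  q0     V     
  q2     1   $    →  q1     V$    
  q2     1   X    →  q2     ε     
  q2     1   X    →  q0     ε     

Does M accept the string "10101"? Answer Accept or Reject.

Accept

One accepting computation: (q0, 10101, $) ⊢ (q2, 0101, V$) ⊢ (q0, 101, V$) ⊢ (q2, 01, VV$) ⊢ (q0, 1, VV$) ⊢ (q2, ε, VVV$)
All input consumed and state q2 ∈ F.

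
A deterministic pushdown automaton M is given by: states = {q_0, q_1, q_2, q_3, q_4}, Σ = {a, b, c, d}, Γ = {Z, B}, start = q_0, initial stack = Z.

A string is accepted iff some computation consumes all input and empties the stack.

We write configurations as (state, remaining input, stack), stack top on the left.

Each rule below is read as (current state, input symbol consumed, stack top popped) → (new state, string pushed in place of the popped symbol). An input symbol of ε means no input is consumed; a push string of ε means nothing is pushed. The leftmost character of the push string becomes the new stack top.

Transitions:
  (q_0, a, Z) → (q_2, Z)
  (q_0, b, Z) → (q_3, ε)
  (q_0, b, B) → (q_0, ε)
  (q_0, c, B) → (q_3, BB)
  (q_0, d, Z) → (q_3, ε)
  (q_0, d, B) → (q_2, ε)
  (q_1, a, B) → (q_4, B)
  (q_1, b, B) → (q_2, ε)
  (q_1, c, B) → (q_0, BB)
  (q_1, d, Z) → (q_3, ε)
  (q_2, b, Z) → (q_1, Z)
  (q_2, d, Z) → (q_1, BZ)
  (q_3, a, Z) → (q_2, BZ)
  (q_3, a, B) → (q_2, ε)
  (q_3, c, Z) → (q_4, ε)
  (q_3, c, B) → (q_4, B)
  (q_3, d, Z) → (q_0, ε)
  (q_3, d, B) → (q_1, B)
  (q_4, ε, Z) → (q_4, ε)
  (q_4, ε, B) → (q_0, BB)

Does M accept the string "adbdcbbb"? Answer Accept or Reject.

Accept

(q_0, adbdcbbb, Z)
  read a, top Z: go to q_2, push Z → (q_2, dbdcbbb, Z)
  read d, top Z: go to q_1, push BZ → (q_1, bdcbbb, BZ)
  read b, top B: go to q_2, push ε → (q_2, dcbbb, Z)
  read d, top Z: go to q_1, push BZ → (q_1, cbbb, BZ)
  read c, top B: go to q_0, push BB → (q_0, bbb, BBZ)
  read b, top B: go to q_0, push ε → (q_0, bb, BZ)
  read b, top B: go to q_0, push ε → (q_0, b, Z)
  read b, top Z: go to q_3, push ε → (q_3, ε, ε)
All input consumed and the stack is empty.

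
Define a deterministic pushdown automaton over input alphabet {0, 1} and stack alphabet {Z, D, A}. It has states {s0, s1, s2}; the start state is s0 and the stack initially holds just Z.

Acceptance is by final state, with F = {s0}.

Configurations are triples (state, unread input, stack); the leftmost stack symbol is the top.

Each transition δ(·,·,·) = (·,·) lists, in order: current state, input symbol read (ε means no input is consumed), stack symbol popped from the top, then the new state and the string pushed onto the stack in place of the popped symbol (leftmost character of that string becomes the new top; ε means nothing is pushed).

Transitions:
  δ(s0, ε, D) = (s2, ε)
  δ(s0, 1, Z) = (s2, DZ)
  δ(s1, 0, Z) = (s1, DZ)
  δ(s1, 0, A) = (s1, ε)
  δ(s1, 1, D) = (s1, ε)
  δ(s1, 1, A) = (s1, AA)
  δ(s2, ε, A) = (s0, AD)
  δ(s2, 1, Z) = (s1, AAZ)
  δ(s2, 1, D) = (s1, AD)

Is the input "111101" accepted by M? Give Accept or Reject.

Reject

(s0, 111101, Z)
  read 1, top Z: go to s2, push DZ → (s2, 11101, DZ)
  read 1, top D: go to s1, push AD → (s1, 1101, ADZ)
  read 1, top A: go to s1, push AA → (s1, 101, AADZ)
  read 1, top A: go to s1, push AA → (s1, 01, AAADZ)
  read 0, top A: go to s1, push ε → (s1, 1, AADZ)
  read 1, top A: go to s1, push AA → (s1, ε, AAADZ)
All input consumed; state s1 ∉ F and no further ε-move applies.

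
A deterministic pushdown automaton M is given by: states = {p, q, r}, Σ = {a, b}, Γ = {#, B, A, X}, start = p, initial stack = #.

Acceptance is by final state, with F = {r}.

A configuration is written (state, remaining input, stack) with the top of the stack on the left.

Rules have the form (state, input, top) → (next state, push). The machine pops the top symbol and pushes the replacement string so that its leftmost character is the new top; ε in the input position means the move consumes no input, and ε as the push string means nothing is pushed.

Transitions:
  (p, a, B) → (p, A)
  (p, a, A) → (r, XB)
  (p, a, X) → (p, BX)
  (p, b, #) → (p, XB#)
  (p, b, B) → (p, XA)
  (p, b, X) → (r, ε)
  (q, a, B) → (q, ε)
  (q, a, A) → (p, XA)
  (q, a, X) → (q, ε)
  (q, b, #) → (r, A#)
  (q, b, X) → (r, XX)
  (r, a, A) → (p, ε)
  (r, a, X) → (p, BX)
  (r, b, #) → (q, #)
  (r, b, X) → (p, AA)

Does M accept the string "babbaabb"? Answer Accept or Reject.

Accept

(p, babbaabb, #)
  read b, top #: go to p, push XB# → (p, abbaabb, XB#)
  read a, top X: go to p, push BX → (p, bbaabb, BXB#)
  read b, top B: go to p, push XA → (p, baabb, XAXB#)
  read b, top X: go to r, push ε → (r, aabb, AXB#)
  read a, top A: go to p, push ε → (p, abb, XB#)
  read a, top X: go to p, push BX → (p, bb, BXB#)
  read b, top B: go to p, push XA → (p, b, XAXB#)
  read b, top X: go to r, push ε → (r, ε, AXB#)
All input consumed; state r ∈ F.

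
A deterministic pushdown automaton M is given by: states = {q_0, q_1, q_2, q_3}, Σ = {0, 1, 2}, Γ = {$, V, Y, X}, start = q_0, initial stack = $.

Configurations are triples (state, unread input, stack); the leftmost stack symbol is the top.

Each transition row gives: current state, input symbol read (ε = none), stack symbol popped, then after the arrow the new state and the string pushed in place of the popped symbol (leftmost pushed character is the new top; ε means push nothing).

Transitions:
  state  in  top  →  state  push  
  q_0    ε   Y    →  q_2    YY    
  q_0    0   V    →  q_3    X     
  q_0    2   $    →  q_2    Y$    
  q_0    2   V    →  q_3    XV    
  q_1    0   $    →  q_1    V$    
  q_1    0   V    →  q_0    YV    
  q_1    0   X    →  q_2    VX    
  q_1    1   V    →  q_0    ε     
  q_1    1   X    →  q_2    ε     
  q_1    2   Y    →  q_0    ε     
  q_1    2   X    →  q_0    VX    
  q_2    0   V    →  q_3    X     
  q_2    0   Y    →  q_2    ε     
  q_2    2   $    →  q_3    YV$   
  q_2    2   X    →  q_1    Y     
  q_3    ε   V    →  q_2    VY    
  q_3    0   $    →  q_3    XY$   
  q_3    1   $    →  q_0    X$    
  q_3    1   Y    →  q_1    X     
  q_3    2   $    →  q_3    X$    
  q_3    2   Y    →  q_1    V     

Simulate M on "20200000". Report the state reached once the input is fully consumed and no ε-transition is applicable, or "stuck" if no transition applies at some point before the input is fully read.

stuck

(q_0, 20200000, $) ⊢ (q_2, 0200000, Y$) ⊢ (q_2, 200000, $) ⊢ (q_3, 00000, YV$)
No transition for (q_3, 0, top Y); M blocks with input 00000 remaining.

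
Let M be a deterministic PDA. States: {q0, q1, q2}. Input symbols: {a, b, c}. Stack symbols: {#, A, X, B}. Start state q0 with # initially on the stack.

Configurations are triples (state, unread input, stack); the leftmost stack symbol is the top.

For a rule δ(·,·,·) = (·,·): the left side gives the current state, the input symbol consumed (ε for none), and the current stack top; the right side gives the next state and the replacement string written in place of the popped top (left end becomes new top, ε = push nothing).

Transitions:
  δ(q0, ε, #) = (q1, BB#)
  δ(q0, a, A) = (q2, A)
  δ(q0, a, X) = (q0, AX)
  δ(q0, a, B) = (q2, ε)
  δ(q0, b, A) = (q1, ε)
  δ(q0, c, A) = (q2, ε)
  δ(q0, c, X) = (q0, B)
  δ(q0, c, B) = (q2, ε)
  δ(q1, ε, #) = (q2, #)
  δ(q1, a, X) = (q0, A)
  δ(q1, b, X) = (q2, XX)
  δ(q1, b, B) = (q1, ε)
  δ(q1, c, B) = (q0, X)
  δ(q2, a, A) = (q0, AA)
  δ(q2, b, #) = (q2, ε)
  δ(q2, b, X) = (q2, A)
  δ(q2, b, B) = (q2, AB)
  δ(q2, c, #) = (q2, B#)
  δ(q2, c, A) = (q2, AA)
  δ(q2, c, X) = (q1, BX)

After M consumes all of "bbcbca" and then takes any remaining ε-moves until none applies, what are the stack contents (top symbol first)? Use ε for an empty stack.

AAAB#

(q0, bbcbca, #)
  ε-move, top #: go to q1, push BB# → (q1, bbcbca, BB#)
  read b, top B: go to q1, push ε → (q1, bcbca, B#)
  read b, top B: go to q1, push ε → (q1, cbca, #)
  ε-move, top #: go to q2, push # → (q2, cbca, #)
  read c, top #: go to q2, push B# → (q2, bca, B#)
  read b, top B: go to q2, push AB → (q2, ca, AB#)
  read c, top A: go to q2, push AA → (q2, a, AAB#)
  read a, top A: go to q0, push AA → (q0, ε, AAAB#)
All input consumed in state q0 with stack AAAB#.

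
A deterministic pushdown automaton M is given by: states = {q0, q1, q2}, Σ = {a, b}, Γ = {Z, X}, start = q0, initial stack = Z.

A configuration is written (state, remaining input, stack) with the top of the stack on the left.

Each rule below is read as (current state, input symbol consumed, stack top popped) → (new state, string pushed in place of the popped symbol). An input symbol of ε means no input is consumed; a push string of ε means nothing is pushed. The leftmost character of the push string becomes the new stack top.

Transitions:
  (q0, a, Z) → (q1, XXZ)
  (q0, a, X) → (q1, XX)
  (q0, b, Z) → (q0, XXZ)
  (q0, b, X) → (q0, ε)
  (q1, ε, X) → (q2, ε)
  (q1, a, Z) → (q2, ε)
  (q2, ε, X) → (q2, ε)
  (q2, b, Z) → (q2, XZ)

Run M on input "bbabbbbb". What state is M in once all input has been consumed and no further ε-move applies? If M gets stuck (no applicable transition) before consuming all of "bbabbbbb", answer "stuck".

(q0, bbabbbbb, Z)
  read b, top Z: go to q0, push XXZ → (q0, babbbbb, XXZ)
  read b, top X: go to q0, push ε → (q0, abbbbb, XZ)
  read a, top X: go to q1, push XX → (q1, bbbbb, XXZ)
  ε-move, top X: go to q2, push ε → (q2, bbbbb, XZ)
  ε-move, top X: go to q2, push ε → (q2, bbbbb, Z)
  read b, top Z: go to q2, push XZ → (q2, bbbb, XZ)
  ε-move, top X: go to q2, push ε → (q2, bbbb, Z)
  read b, top Z: go to q2, push XZ → (q2, bbb, XZ)
  ε-move, top X: go to q2, push ε → (q2, bbb, Z)
  read b, top Z: go to q2, push XZ → (q2, bb, XZ)
  ε-move, top X: go to q2, push ε → (q2, bb, Z)
  read b, top Z: go to q2, push XZ → (q2, b, XZ)
  ε-move, top X: go to q2, push ε → (q2, b, Z)
  read b, top Z: go to q2, push XZ → (q2, ε, XZ)
  ε-move, top X: go to q2, push ε → (q2, ε, Z)
All input consumed; M is in state q2.

q2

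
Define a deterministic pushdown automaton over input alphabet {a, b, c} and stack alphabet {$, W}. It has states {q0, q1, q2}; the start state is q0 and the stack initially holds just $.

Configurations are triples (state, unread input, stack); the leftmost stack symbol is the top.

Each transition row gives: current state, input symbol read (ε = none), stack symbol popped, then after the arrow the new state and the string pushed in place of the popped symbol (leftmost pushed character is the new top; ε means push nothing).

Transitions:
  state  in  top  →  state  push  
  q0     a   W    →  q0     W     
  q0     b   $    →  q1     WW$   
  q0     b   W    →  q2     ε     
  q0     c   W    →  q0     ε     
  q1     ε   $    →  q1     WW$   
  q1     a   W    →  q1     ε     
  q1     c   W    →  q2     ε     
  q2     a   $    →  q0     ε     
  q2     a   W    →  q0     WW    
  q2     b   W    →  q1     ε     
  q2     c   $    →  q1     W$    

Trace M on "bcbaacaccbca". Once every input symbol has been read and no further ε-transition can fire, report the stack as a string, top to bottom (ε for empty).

(q0, bcbaacaccbca, $)
  read b, top $: go to q1, push WW$ → (q1, cbaacaccbca, WW$)
  read c, top W: go to q2, push ε → (q2, baacaccbca, W$)
  read b, top W: go to q1, push ε → (q1, aacaccbca, $)
  ε-move, top $: go to q1, push WW$ → (q1, aacaccbca, WW$)
  read a, top W: go to q1, push ε → (q1, acaccbca, W$)
  read a, top W: go to q1, push ε → (q1, caccbca, $)
  ε-move, top $: go to q1, push WW$ → (q1, caccbca, WW$)
  read c, top W: go to q2, push ε → (q2, accbca, W$)
  read a, top W: go to q0, push WW → (q0, ccbca, WW$)
  read c, top W: go to q0, push ε → (q0, cbca, W$)
  read c, top W: go to q0, push ε → (q0, bca, $)
  read b, top $: go to q1, push WW$ → (q1, ca, WW$)
  read c, top W: go to q2, push ε → (q2, a, W$)
  read a, top W: go to q0, push WW → (q0, ε, WW$)
All input consumed in state q0 with stack WW$.

WW$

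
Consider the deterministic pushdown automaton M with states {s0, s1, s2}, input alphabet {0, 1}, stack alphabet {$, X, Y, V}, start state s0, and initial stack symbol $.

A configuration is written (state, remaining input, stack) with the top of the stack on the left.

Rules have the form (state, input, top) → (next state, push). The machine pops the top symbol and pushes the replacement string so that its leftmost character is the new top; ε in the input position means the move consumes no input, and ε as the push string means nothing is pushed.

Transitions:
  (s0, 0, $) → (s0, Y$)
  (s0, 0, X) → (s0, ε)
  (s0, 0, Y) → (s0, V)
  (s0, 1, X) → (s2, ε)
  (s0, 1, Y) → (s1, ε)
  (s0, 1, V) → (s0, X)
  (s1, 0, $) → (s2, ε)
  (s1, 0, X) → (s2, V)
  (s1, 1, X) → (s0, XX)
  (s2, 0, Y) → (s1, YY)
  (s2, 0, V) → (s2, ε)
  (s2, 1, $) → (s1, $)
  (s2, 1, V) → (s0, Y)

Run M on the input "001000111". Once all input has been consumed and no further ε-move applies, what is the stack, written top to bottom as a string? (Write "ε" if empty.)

$

(s0, 001000111, $) ⊢ (s0, 01000111, Y$) ⊢ (s0, 1000111, V$) ⊢ (s0, 000111, X$) ⊢ (s0, 00111, $) ⊢ (s0, 0111, Y$) ⊢ (s0, 111, V$) ⊢ (s0, 11, X$) ⊢ (s2, 1, $) ⊢ (s1, ε, $)
All input consumed in state s1 with stack $.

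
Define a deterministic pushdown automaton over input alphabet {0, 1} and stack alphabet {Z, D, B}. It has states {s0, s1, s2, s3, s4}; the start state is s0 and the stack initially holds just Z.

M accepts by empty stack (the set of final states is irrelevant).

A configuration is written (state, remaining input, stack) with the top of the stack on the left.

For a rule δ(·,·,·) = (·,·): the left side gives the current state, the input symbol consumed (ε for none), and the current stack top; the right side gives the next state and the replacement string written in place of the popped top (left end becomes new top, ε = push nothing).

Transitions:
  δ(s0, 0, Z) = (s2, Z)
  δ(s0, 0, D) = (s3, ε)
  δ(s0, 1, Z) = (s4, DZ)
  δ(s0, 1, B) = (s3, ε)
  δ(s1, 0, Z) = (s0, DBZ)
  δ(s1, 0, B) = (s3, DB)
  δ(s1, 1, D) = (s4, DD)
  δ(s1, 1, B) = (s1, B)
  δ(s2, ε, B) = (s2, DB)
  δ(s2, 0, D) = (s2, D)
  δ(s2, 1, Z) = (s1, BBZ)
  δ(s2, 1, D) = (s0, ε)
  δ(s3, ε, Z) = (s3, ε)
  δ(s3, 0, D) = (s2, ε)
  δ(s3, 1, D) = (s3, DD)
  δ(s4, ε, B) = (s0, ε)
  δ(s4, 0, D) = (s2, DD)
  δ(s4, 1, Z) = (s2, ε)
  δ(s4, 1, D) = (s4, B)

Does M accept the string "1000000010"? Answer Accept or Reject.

(s0, 1000000010, Z)
  read 1, top Z: go to s4, push DZ → (s4, 000000010, DZ)
  read 0, top D: go to s2, push DD → (s2, 00000010, DDZ)
  read 0, top D: go to s2, push D → (s2, 0000010, DDZ)
  read 0, top D: go to s2, push D → (s2, 000010, DDZ)
  read 0, top D: go to s2, push D → (s2, 00010, DDZ)
  read 0, top D: go to s2, push D → (s2, 0010, DDZ)
  read 0, top D: go to s2, push D → (s2, 010, DDZ)
  read 0, top D: go to s2, push D → (s2, 10, DDZ)
  read 1, top D: go to s0, push ε → (s0, 0, DZ)
  read 0, top D: go to s3, push ε → (s3, ε, Z)
  ε-move, top Z: go to s3, push ε → (s3, ε, ε)
All input consumed and the stack is empty.

Accept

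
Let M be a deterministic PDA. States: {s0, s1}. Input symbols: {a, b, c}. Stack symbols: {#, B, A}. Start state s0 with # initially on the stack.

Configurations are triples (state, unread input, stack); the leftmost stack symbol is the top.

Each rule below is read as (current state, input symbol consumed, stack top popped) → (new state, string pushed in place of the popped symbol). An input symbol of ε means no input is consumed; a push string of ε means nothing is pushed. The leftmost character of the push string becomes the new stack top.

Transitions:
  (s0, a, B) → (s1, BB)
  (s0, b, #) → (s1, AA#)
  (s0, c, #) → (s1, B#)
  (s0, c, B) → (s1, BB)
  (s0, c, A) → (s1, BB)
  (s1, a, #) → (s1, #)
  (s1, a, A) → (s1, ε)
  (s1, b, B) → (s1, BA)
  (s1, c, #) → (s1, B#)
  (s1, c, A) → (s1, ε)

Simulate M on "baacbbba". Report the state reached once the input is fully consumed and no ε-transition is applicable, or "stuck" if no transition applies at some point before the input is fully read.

stuck

(s0, baacbbba, #)
  read b, top #: go to s1, push AA# → (s1, aacbbba, AA#)
  read a, top A: go to s1, push ε → (s1, acbbba, A#)
  read a, top A: go to s1, push ε → (s1, cbbba, #)
  read c, top #: go to s1, push B# → (s1, bbba, B#)
  read b, top B: go to s1, push BA → (s1, bba, BA#)
  read b, top B: go to s1, push BA → (s1, ba, BAA#)
  read b, top B: go to s1, push BA → (s1, a, BAAA#)
No transition for (s1, a, top B); M blocks with input a remaining.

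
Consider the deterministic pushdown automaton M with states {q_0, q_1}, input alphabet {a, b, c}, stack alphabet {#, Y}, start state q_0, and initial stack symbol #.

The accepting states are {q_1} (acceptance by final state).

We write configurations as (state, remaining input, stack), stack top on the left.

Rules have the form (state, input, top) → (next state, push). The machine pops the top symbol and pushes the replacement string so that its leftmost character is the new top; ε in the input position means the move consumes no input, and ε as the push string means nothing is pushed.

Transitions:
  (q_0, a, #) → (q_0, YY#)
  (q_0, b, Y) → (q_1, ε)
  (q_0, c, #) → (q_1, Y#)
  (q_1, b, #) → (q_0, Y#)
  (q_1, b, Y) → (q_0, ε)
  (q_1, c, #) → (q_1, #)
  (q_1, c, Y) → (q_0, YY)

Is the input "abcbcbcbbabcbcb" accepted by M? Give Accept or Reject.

Accept

(q_0, abcbcbcbbabcbcb, #) ⊢ (q_0, bcbcbcbbabcbcb, YY#) ⊢ (q_1, cbcbcbbabcbcb, Y#) ⊢ (q_0, bcbcbbabcbcb, YY#) ⊢ (q_1, cbcbbabcbcb, Y#) ⊢ (q_0, bcbbabcbcb, YY#) ⊢ (q_1, cbbabcbcb, Y#) ⊢ (q_0, bbabcbcb, YY#) ⊢ (q_1, babcbcb, Y#) ⊢ (q_0, abcbcb, #) ⊢ (q_0, bcbcb, YY#) ⊢ (q_1, cbcb, Y#) ⊢ (q_0, bcb, YY#) ⊢ (q_1, cb, Y#) ⊢ (q_0, b, YY#) ⊢ (q_1, ε, Y#)
All input consumed; state q_1 ∈ F.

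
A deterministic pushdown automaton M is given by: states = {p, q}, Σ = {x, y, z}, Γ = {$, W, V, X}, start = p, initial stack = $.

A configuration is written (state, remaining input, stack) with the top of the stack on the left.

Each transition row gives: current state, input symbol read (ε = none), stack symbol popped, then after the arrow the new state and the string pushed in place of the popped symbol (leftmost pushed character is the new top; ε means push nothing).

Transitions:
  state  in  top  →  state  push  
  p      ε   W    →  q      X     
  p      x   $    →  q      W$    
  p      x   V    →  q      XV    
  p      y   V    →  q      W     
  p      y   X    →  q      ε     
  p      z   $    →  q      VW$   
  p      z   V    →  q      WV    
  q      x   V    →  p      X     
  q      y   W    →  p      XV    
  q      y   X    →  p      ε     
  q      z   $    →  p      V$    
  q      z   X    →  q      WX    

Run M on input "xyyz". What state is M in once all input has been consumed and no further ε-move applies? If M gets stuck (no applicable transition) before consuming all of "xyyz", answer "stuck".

(p, xyyz, $) ⊢ (q, yyz, W$) ⊢ (p, yz, XV$) ⊢ (q, z, V$)
No transition for (q, z, top V); M blocks with input z remaining.

stuck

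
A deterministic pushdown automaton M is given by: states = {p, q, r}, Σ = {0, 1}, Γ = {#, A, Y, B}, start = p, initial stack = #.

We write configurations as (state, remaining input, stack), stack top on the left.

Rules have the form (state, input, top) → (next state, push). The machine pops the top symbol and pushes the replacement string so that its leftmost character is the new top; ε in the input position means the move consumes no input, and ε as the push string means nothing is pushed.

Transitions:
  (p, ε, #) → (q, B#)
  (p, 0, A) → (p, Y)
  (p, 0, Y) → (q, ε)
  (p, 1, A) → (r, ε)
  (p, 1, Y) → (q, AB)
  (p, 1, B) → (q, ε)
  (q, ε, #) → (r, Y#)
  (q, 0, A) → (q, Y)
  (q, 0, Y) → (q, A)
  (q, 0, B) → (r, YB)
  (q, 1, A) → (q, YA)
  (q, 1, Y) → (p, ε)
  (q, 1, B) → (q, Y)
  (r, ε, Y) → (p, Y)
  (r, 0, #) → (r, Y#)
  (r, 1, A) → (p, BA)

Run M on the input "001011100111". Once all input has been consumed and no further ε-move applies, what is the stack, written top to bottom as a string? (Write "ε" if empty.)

(p, 001011100111, #)
  ε-move, top #: go to q, push B# → (q, 001011100111, B#)
  read 0, top B: go to r, push YB → (r, 01011100111, YB#)
  ε-move, top Y: go to p, push Y → (p, 01011100111, YB#)
  read 0, top Y: go to q, push ε → (q, 1011100111, B#)
  read 1, top B: go to q, push Y → (q, 011100111, Y#)
  read 0, top Y: go to q, push A → (q, 11100111, A#)
  read 1, top A: go to q, push YA → (q, 1100111, YA#)
  read 1, top Y: go to p, push ε → (p, 100111, A#)
  read 1, top A: go to r, push ε → (r, 00111, #)
  read 0, top #: go to r, push Y# → (r, 0111, Y#)
  ε-move, top Y: go to p, push Y → (p, 0111, Y#)
  read 0, top Y: go to q, push ε → (q, 111, #)
  ε-move, top #: go to r, push Y# → (r, 111, Y#)
  ε-move, top Y: go to p, push Y → (p, 111, Y#)
  read 1, top Y: go to q, push AB → (q, 11, AB#)
  read 1, top A: go to q, push YA → (q, 1, YAB#)
  read 1, top Y: go to p, push ε → (p, ε, AB#)
All input consumed in state p with stack AB#.

AB#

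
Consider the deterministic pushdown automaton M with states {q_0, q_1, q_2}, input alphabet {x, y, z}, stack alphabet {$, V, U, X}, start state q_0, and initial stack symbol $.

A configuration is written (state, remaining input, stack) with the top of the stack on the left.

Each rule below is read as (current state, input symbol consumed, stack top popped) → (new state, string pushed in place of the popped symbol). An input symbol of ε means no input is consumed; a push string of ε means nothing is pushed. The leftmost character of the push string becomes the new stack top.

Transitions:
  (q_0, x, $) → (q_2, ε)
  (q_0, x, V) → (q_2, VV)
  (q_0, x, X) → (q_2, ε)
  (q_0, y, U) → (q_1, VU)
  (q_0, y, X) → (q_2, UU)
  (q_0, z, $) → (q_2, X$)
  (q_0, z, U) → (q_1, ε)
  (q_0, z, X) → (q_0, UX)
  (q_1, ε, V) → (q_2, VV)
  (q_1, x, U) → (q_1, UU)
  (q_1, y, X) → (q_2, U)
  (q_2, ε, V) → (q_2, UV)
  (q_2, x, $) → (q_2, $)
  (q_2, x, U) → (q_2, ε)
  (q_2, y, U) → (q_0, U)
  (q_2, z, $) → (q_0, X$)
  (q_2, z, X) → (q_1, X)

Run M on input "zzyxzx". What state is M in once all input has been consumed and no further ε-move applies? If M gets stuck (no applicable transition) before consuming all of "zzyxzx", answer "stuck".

q_2

(q_0, zzyxzx, $) ⊢ (q_2, zyxzx, X$) ⊢ (q_1, yxzx, X$) ⊢ (q_2, xzx, U$) ⊢ (q_2, zx, $) ⊢ (q_0, x, X$) ⊢ (q_2, ε, $)
All input consumed; M is in state q_2.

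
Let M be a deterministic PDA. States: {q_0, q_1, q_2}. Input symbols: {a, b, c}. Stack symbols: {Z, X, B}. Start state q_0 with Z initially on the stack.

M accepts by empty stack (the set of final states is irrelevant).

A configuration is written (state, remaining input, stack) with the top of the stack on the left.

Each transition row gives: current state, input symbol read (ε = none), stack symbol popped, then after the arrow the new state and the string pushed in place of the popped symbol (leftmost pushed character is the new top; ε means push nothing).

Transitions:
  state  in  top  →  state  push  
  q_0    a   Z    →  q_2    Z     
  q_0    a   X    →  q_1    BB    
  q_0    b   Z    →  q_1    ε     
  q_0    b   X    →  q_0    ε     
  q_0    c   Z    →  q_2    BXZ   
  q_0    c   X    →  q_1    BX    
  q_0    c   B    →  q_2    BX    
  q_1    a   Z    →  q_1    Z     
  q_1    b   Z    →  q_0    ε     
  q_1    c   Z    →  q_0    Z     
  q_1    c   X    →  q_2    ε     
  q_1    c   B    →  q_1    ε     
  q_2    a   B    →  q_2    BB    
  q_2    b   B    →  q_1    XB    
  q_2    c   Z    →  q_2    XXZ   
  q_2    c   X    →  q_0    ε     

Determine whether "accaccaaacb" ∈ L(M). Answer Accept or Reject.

Accept

(q_0, accaccaaacb, Z) ⊢ (q_2, ccaccaaacb, Z) ⊢ (q_2, caccaaacb, XXZ) ⊢ (q_0, accaaacb, XZ) ⊢ (q_1, ccaaacb, BBZ) ⊢ (q_1, caaacb, BZ) ⊢ (q_1, aaacb, Z) ⊢ (q_1, aacb, Z) ⊢ (q_1, acb, Z) ⊢ (q_1, cb, Z) ⊢ (q_0, b, Z) ⊢ (q_1, ε, ε)
All input consumed and the stack is empty.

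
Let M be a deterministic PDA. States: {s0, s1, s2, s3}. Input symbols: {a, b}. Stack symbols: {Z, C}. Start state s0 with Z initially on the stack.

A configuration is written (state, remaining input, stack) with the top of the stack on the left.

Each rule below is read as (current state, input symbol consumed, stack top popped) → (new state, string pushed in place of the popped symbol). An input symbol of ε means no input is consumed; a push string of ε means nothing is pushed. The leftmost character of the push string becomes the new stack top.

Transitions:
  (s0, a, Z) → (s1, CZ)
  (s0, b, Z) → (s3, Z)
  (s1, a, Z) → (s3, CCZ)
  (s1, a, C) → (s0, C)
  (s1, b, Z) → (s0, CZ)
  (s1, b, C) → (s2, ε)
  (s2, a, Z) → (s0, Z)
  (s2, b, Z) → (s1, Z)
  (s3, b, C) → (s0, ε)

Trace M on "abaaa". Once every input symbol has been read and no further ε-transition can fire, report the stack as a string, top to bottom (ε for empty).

CZ

(s0, abaaa, Z)
  read a, top Z: go to s1, push CZ → (s1, baaa, CZ)
  read b, top C: go to s2, push ε → (s2, aaa, Z)
  read a, top Z: go to s0, push Z → (s0, aa, Z)
  read a, top Z: go to s1, push CZ → (s1, a, CZ)
  read a, top C: go to s0, push C → (s0, ε, CZ)
All input consumed in state s0 with stack CZ.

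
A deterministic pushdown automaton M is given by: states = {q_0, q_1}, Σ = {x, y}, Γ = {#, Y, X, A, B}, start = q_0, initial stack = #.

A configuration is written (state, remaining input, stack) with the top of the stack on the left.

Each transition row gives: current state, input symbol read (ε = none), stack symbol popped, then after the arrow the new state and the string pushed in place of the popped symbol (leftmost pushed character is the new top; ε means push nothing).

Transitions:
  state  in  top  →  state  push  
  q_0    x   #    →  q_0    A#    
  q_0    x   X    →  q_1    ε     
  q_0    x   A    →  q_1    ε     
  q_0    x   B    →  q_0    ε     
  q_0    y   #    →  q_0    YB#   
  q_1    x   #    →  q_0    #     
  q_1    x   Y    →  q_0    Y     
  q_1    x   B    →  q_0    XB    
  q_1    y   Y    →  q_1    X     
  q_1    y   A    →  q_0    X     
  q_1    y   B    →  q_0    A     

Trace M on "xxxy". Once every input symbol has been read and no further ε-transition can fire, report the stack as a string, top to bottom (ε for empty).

(q_0, xxxy, #)
  read x, top #: go to q_0, push A# → (q_0, xxy, A#)
  read x, top A: go to q_1, push ε → (q_1, xy, #)
  read x, top #: go to q_0, push # → (q_0, y, #)
  read y, top #: go to q_0, push YB# → (q_0, ε, YB#)
All input consumed in state q_0 with stack YB#.

YB#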